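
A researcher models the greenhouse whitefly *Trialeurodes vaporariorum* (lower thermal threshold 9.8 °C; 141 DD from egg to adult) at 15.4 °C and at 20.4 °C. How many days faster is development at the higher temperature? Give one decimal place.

At 15.4 °C: 141 / (15.4 − 9.8) = 141 / 5.6 = 25.179 d.
At 20.4 °C: 141 / (20.4 − 9.8) = 141 / 10.6 = 13.302 d.
Difference = |25.179 − 13.302| = 11.877 ≈ 11.9 days.

11.9 days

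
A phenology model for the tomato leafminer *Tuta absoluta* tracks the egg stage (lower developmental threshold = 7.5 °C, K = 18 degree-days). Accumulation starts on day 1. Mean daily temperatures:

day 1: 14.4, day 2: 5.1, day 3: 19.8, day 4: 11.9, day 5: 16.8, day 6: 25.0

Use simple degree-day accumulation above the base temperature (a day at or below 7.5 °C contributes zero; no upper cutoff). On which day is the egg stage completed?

Daily DD above 7.5 °C: 6.9, 0.0, 12.3, 4.4, 9.3, 17.5.
Cumulative: 6.9, 6.9, 19.2, 23.6, 32.9, 50.4.
The total first reaches 18 DD on day 3.

day 3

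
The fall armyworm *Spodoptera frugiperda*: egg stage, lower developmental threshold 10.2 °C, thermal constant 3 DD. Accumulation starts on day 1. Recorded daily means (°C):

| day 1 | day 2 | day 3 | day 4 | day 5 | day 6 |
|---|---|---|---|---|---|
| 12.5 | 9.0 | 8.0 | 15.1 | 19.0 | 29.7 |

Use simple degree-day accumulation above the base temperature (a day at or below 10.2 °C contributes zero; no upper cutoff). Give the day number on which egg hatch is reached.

day 4

Daily DD above 10.2 °C: 2.3, 0.0, 0.0, 4.9, 8.8, 19.5.
Cumulative: 2.3, 2.3, 2.3, 7.2, 16.0, 35.5.
The total first reaches 3 DD on day 4.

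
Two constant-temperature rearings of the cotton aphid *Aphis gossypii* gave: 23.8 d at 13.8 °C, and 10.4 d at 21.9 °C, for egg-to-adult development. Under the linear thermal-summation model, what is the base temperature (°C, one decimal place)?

7.5 °C

Under the model K = D·(T − T_b), so D₁·(T₁ − T_b) = D₂·(T₂ − T_b).
23.8·(13.8 − T_b) = 10.4·(21.9 − T_b)
T_b = (23.8·13.8 − 10.4·21.9) / (23.8 − 10.4) = 100.68 / 13.4 = 7.513 °C ≈ 7.5 °C.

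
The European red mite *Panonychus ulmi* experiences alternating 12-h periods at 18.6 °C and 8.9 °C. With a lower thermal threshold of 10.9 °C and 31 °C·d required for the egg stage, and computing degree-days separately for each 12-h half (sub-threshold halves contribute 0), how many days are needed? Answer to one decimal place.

8.1 days

Day half: max(0, 18.6 − 10.9) × 0.5 = 7.7 × 0.5 = 3.85 DD.
Night half: max(0, 8.9 − 10.9) × 0.5 = 0.0 × 0.5 = 0.00 DD.
Per 24 h: 3.85 DD/day.
Duration = 31 / 3.85 = 8.052 ≈ 8.1 days.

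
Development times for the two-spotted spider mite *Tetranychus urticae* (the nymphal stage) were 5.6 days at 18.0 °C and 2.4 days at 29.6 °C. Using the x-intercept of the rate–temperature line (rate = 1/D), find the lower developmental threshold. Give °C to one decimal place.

9.3 °C

Equal thermal constants: D₁(T₁ − T_b) = D₂(T₂ − T_b).
5.6·(18.0 − T_b) = 2.4·(29.6 − T_b)
T_b = (5.6·18.0 − 2.4·29.6) / (5.6 − 2.4) = 29.76 / 3.2 = 9.300 °C ≈ 9.3 °C.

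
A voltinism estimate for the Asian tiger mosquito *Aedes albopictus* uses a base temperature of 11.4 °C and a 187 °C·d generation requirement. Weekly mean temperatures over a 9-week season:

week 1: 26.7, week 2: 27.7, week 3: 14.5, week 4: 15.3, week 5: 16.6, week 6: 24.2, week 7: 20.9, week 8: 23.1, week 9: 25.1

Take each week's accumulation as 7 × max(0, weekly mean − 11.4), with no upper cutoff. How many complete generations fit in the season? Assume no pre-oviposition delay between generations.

Weekly DD (7 × max(0, T̄ − 11.4)): 107.1, 114.1, 21.7, 27.3, 36.4, 89.6, 66.5, 81.9, 95.9.
Season total = 640.5 DD.
Complete generations = ⌊640.5 / 187⌋ = 3.

3 generations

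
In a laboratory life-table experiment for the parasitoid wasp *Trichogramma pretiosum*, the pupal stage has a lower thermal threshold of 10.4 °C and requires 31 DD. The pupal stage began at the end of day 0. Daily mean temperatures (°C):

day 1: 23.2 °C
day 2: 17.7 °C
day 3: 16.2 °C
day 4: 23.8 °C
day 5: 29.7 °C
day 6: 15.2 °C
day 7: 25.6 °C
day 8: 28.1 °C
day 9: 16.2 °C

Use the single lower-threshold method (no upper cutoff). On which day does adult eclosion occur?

day 4

Daily DD above 10.4 °C: 12.8, 7.3, 5.8, 13.4, 19.3, 4.8, 15.2, 17.7, 5.8.
Cumulative: 12.8, 20.1, 25.9, 39.3, 58.6, 63.4, 78.6, 96.3, 102.1.
The total first reaches 31 DD on day 4.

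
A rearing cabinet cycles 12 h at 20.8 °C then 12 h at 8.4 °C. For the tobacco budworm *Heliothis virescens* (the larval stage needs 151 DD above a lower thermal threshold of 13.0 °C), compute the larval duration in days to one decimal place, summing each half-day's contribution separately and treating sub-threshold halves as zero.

38.7 days

Day half: max(0, 20.8 − 13.0) × 0.5 = 7.8 × 0.5 = 3.90 DD.
Night half: max(0, 8.4 − 13.0) × 0.5 = 0.0 × 0.5 = 0.00 DD.
Per 24 h: 3.90 DD/day.
Duration = 151 / 3.90 = 38.718 ≈ 38.7 days.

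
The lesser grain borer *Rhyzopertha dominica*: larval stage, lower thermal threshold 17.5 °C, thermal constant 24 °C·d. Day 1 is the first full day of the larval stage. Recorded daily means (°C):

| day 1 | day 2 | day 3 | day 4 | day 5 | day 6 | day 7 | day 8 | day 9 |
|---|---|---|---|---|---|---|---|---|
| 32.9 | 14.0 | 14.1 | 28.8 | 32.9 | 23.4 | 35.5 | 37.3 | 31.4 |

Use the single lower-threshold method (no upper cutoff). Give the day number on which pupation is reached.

Daily DD above 17.5 °C: 15.4, 0.0, 0.0, 11.3, 15.4, 5.9, 18.0, 19.8, 13.9.
Cumulative: 15.4, 15.4, 15.4, 26.7, 42.1, 48.0, 66.0, 85.8, 99.7.
The total first reaches 24 DD on day 4.

day 4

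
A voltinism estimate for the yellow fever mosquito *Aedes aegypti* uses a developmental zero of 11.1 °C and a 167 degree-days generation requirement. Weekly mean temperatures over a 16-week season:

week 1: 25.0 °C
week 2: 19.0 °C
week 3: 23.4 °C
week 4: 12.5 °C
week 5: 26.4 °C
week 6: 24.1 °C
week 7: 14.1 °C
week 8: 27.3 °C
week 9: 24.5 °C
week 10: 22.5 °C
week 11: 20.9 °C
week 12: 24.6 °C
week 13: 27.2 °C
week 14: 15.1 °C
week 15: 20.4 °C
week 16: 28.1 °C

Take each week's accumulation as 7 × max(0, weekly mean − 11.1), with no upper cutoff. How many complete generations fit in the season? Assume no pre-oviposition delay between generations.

Weekly DD (7 × max(0, T̄ − 11.1)): 97.3, 55.3, 86.1, 9.8, 107.1, 91.0, 21.0, 113.4, 93.8, 79.8, 68.6, 94.5, 112.7, 28.0, 65.1, 119.0.
Season total = 1242.5 DD.
Complete generations = ⌊1242.5 / 167⌋ = 7.

7 generations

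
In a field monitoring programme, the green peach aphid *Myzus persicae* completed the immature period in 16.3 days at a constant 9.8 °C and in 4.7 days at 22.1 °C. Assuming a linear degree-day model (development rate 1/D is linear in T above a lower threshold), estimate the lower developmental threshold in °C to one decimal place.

Linear rate model ⇒ the product D·(T − T_b) is constant across temperatures.
16.3·(9.8 − T_b) = 4.7·(22.1 − T_b)
T_b = (16.3·9.8 − 4.7·22.1) / (16.3 − 4.7) = 55.87 / 11.6 = 4.816 °C ≈ 4.8 °C.

4.8 °C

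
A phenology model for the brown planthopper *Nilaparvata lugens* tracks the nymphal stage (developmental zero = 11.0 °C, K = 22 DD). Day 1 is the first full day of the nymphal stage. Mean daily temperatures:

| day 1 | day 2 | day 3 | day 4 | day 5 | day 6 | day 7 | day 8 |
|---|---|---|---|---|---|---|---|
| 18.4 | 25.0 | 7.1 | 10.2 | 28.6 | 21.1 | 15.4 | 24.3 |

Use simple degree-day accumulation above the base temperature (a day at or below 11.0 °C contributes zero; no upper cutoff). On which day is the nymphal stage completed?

day 5

Daily DD above 11.0 °C: 7.4, 14.0, 0.0, 0.0, 17.6, 10.1, 4.4, 13.3.
Cumulative: 7.4, 21.4, 21.4, 21.4, 39.0, 49.1, 53.5, 66.8.
The total first reaches 22 DD on day 5.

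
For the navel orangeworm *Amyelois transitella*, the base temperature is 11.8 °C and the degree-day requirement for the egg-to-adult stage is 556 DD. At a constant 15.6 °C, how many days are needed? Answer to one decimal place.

146.3 days

Daily accumulation = 15.6 − 11.8 = 3.8 DD/day.
Duration = 556 / 3.8 = 146.316 ≈ 146.3 days.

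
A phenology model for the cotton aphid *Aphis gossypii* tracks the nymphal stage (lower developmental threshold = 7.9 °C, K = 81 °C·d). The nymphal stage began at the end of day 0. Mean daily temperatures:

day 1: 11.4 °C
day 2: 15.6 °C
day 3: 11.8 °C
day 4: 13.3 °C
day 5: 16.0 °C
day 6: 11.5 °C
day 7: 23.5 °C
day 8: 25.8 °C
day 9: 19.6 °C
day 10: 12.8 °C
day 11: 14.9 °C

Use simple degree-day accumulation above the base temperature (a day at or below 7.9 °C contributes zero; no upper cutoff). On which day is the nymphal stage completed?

Daily DD above 7.9 °C: 3.5, 7.7, 3.9, 5.4, 8.1, 3.6, 15.6, 17.9, 11.7, 4.9, 7.0.
Cumulative: 3.5, 11.2, 15.1, 20.5, 28.6, 32.2, 47.8, 65.7, 77.4, 82.3, 89.3.
The total first reaches 81 DD on day 10.

day 10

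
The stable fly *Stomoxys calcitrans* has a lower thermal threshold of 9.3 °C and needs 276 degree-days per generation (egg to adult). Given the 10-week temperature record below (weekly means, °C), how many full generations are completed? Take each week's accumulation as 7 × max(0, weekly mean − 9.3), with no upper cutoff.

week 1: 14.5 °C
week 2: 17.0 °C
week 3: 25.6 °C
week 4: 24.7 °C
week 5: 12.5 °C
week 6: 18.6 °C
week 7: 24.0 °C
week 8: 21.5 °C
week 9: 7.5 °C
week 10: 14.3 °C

Weekly DD (7 × max(0, T̄ − 9.3)): 36.4, 53.9, 114.1, 107.8, 22.4, 65.1, 102.9, 85.4, 0.0, 35.0.
Season total = 623.0 DD.
Complete generations = ⌊623.0 / 276⌋ = 2.

2 generations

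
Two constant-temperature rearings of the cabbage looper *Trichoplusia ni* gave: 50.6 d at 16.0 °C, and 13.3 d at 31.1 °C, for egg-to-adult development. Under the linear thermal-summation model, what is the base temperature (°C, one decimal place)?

Under the model K = D·(T − T_b), so D₁·(T₁ − T_b) = D₂·(T₂ − T_b).
50.6·(16.0 − T_b) = 13.3·(31.1 − T_b)
T_b = (50.6·16.0 − 13.3·31.1) / (50.6 − 13.3) = 395.97 / 37.3 = 10.616 °C ≈ 10.6 °C.

10.6 °C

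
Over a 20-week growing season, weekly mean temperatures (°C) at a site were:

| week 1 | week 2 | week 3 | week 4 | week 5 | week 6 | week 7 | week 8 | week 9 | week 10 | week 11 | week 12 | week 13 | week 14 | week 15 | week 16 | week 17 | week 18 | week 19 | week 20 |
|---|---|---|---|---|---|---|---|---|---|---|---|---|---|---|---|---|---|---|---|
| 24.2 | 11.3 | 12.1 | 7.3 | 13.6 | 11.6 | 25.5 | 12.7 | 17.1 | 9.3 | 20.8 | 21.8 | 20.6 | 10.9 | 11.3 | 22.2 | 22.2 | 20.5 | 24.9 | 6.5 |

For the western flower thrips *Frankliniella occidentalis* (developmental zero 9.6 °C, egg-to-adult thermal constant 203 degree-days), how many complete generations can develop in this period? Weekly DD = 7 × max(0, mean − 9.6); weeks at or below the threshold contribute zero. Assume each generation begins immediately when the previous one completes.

Weekly DD (7 × max(0, T̄ − 9.6)): 102.2, 11.9, 17.5, 0.0, 28.0, 14.0, 111.3, 21.7, 52.5, 0.0, 78.4, 85.4, 77.0, 9.1, 11.9, 88.2, 88.2, 76.3, 107.1, 0.0.
Season total = 980.7 DD.
Complete generations = ⌊980.7 / 203⌋ = 4.

4 generations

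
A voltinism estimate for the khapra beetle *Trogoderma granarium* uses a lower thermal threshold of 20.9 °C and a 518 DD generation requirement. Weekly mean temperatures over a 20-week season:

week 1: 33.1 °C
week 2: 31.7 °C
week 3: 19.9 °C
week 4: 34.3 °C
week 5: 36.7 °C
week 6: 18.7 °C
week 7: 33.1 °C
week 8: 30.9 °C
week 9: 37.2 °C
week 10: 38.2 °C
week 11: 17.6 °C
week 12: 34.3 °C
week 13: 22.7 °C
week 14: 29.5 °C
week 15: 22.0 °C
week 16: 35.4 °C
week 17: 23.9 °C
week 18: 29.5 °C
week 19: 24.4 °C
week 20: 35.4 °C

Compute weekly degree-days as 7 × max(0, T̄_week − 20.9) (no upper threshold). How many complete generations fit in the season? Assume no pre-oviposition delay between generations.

2 generations

Weekly DD (7 × max(0, T̄ − 20.9)): 85.4, 75.6, 0.0, 93.8, 110.6, 0.0, 85.4, 70.0, 114.1, 121.1, 0.0, 93.8, 12.6, 60.2, 7.7, 101.5, 21.0, 60.2, 24.5, 101.5.
Season total = 1239.0 DD.
Complete generations = ⌊1239.0 / 518⌋ = 2.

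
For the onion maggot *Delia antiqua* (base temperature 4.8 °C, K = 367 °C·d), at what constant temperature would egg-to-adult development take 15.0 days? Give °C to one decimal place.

29.3 °C

Required daily accumulation = 367 / 15.0 = 24.467 DD/day.
T = T_base + 24.467 = 4.8 + 24.467 = 29.267 ≈ 29.3 °C.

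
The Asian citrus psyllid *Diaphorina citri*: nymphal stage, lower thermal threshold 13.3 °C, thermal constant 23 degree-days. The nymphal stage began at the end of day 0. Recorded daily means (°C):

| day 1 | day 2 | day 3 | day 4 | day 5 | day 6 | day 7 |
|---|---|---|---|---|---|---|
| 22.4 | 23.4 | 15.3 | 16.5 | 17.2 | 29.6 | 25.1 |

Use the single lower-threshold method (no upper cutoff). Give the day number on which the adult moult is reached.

Daily DD above 13.3 °C: 9.1, 10.1, 2.0, 3.2, 3.9, 16.3, 11.8.
Cumulative: 9.1, 19.2, 21.2, 24.4, 28.3, 44.6, 56.4.
The total first reaches 23 DD on day 4.

day 4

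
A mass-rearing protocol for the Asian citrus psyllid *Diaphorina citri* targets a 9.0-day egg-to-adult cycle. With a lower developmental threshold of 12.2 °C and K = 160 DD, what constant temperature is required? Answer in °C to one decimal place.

Required daily accumulation = 160 / 9.0 = 17.778 DD/day.
T = T_base + 17.778 = 12.2 + 17.778 = 29.978 ≈ 30.0 °C.

30.0 °C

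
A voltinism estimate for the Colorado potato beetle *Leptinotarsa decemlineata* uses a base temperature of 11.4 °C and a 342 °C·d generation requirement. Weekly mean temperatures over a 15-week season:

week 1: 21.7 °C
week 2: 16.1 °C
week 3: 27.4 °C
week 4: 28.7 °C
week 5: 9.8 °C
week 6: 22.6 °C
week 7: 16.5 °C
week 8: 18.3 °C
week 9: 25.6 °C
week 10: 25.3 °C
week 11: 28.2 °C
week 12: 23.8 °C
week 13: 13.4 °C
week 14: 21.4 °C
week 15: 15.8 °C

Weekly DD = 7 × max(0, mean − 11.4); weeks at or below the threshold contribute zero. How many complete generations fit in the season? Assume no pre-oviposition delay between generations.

Weekly DD (7 × max(0, T̄ − 11.4)): 72.1, 32.9, 112.0, 121.1, 0.0, 78.4, 35.7, 48.3, 99.4, 97.3, 117.6, 86.8, 14.0, 70.0, 30.8.
Season total = 1016.4 DD.
Complete generations = ⌊1016.4 / 342⌋ = 2.

2 generations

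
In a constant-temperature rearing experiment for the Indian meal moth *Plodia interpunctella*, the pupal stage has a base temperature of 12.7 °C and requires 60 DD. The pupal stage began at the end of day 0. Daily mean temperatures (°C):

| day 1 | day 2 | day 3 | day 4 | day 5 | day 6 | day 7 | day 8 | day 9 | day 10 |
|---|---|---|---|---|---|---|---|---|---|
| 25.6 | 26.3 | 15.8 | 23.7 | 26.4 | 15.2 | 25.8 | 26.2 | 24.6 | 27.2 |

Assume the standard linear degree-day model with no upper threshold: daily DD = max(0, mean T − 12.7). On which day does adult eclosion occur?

day 7

Daily DD above 12.7 °C: 12.9, 13.6, 3.1, 11.0, 13.7, 2.5, 13.1, 13.5, 11.9, 14.5.
Cumulative: 12.9, 26.5, 29.6, 40.6, 54.3, 56.8, 69.9, 83.4, 95.3, 109.8.
The total first reaches 60 DD on day 7.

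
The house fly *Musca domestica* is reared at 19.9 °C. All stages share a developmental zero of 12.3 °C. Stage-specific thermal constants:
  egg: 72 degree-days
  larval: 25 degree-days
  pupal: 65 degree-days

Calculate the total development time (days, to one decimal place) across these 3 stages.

21.3 days

Daily accumulation at 19.9 °C = 19.9 − 12.3 = 7.6 DD/day.
Total K = 72 + 25 + 65 = 162 DD.
Total duration = 162 / 7.6 = 21.316 ≈ 21.3 days.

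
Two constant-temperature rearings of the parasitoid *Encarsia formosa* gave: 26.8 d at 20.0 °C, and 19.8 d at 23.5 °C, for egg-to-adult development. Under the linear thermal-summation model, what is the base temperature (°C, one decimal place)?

Linear rate model ⇒ the product D·(T − T_b) is constant across temperatures.
26.8·(20.0 − T_b) = 19.8·(23.5 − T_b)
T_b = (26.8·20.0 − 19.8·23.5) / (26.8 − 19.8) = 70.70 / 7.0 = 10.100 °C ≈ 10.1 °C.

10.1 °C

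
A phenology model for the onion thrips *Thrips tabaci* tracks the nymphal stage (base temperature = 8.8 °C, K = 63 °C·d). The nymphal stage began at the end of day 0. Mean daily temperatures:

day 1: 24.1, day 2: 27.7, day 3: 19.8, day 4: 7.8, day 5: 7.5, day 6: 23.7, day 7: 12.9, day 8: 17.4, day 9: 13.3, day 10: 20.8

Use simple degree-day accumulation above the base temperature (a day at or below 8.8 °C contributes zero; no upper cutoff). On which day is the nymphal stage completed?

Daily DD above 8.8 °C: 15.3, 18.9, 11.0, 0.0, 0.0, 14.9, 4.1, 8.6, 4.5, 12.0.
Cumulative: 15.3, 34.2, 45.2, 45.2, 45.2, 60.1, 64.2, 72.8, 77.3, 89.3.
The total first reaches 63 DD on day 7.

day 7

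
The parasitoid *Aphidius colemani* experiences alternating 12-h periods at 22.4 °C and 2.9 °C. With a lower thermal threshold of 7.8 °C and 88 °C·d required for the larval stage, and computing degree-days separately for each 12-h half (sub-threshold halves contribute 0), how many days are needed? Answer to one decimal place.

12.1 days

Day half: max(0, 22.4 − 7.8) × 0.5 = 14.6 × 0.5 = 7.30 DD.
Night half: max(0, 2.9 − 7.8) × 0.5 = 0.0 × 0.5 = 0.00 DD.
Per 24 h: 7.30 DD/day.
Duration = 88 / 7.30 = 12.055 ≈ 12.1 days.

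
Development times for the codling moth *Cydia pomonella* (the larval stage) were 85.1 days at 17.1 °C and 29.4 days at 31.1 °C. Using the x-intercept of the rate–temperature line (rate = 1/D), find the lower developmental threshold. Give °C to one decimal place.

Equal thermal constants: D₁(T₁ − T_b) = D₂(T₂ − T_b).
85.1·(17.1 − T_b) = 29.4·(31.1 − T_b)
T_b = (85.1·17.1 − 29.4·31.1) / (85.1 − 29.4) = 540.87 / 55.7 = 9.710 °C ≈ 9.7 °C.

9.7 °C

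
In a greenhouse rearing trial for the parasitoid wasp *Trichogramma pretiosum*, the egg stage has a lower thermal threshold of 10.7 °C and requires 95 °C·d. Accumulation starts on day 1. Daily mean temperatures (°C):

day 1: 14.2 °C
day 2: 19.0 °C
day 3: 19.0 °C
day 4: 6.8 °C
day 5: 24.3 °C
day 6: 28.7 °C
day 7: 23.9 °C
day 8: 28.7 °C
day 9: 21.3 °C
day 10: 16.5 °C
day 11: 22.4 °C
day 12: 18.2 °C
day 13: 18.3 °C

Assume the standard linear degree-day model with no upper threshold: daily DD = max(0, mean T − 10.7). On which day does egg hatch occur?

day 10

Daily DD above 10.7 °C: 3.5, 8.3, 8.3, 0.0, 13.6, 18.0, 13.2, 18.0, 10.6, 5.8, 11.7, 7.5, 7.6.
Cumulative: 3.5, 11.8, 20.1, 20.1, 33.7, 51.7, 64.9, 82.9, 93.5, 99.3, 111.0, 118.5, 126.1.
The total first reaches 95 DD on day 10.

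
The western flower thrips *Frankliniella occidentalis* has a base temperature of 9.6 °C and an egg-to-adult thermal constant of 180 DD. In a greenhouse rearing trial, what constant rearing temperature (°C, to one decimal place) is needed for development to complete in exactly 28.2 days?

16.0 °C

Required daily accumulation = 180 / 28.2 = 6.383 DD/day.
T = T_base + 6.383 = 9.6 + 6.383 = 15.983 ≈ 16.0 °C.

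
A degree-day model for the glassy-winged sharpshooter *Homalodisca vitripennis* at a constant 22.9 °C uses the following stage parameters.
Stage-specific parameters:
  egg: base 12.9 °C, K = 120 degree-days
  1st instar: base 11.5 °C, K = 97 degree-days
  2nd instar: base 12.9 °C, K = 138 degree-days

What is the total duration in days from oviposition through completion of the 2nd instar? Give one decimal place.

34.3 days

egg: 120 / (22.9 − 12.9) = 120 / 10.0 = 12.000 d.
1st instar: 97 / (22.9 − 11.5) = 97 / 11.4 = 8.509 d.
2nd instar: 138 / (22.9 − 12.9) = 138 / 10.0 = 13.800 d.
Sum = 34.309 ≈ 34.3 days.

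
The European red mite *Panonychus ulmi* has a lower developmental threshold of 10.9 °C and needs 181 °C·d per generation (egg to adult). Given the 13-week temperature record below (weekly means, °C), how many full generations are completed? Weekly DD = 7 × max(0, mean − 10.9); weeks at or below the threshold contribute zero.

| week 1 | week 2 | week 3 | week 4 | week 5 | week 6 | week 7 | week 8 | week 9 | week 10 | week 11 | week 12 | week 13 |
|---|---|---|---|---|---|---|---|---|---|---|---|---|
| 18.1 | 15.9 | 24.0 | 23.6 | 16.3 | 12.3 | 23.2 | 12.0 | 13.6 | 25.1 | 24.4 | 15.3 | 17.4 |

3 generations

Weekly DD (7 × max(0, T̄ − 10.9)): 50.4, 35.0, 91.7, 88.9, 37.8, 9.8, 86.1, 7.7, 18.9, 99.4, 94.5, 30.8, 45.5.
Season total = 696.5 DD.
Complete generations = ⌊696.5 / 181⌋ = 3.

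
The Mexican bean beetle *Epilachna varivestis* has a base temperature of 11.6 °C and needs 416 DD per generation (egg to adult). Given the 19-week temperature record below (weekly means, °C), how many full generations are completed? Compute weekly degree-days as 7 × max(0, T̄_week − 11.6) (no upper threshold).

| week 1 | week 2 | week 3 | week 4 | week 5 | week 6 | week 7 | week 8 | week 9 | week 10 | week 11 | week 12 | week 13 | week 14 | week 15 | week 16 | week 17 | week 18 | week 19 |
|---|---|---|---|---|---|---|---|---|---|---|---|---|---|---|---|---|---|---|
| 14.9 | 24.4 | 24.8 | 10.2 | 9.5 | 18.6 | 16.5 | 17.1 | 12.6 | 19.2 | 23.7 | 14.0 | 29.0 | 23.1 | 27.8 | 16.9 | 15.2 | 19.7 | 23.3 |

2 generations

Weekly DD (7 × max(0, T̄ − 11.6)): 23.1, 89.6, 92.4, 0.0, 0.0, 49.0, 34.3, 38.5, 7.0, 53.2, 84.7, 16.8, 121.8, 80.5, 113.4, 37.1, 25.2, 56.7, 81.9.
Season total = 1005.2 DD.
Complete generations = ⌊1005.2 / 416⌋ = 2.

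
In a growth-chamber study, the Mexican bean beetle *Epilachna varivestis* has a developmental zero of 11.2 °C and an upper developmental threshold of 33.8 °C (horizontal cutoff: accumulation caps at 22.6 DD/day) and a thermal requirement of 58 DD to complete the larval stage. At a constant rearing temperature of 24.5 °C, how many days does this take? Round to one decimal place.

4.4 days

Daily accumulation = 24.5 − 11.2 = 13.3 DD/day.
Duration = 58 / 13.3 = 4.361 ≈ 4.4 days.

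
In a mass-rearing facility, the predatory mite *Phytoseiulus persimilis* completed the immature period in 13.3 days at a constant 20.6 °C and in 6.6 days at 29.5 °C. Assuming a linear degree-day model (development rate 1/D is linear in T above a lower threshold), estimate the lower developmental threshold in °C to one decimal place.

Under the model K = D·(T − T_b), so D₁·(T₁ − T_b) = D₂·(T₂ − T_b).
13.3·(20.6 − T_b) = 6.6·(29.5 − T_b)
T_b = (13.3·20.6 − 6.6·29.5) / (13.3 − 6.6) = 79.28 / 6.7 = 11.833 °C ≈ 11.8 °C.

11.8 °C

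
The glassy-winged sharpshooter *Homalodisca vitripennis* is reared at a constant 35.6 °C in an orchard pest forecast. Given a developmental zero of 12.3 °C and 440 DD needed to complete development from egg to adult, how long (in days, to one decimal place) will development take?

Daily accumulation = 35.6 − 12.3 = 23.3 DD/day.
Duration = 440 / 23.3 = 18.884 ≈ 18.9 days.

18.9 days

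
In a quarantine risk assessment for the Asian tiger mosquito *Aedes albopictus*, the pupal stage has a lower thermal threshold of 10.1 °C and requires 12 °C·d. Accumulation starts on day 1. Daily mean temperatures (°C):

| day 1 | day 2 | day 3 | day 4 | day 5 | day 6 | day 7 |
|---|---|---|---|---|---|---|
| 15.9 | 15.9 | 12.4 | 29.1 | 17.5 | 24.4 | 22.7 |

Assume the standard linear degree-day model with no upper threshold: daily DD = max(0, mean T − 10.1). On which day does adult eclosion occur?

day 3

Daily DD above 10.1 °C: 5.8, 5.8, 2.3, 19.0, 7.4, 14.3, 12.6.
Cumulative: 5.8, 11.6, 13.9, 32.9, 40.3, 54.6, 67.2.
The total first reaches 12 DD on day 3.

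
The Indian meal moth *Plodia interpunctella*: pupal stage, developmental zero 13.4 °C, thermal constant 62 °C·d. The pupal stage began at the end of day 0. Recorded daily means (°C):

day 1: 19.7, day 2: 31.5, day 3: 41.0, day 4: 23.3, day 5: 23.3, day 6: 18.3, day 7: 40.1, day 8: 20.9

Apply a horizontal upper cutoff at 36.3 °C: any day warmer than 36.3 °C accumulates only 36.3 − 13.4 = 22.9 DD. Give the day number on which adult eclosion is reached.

Daily DD above 13.4 °C (capped at 22.9): 6.3, 18.1, 22.9, 9.9, 9.9, 4.9, 22.9, 7.5.
Cumulative: 6.3, 24.4, 47.3, 57.2, 67.1, 72.0, 94.9, 102.4.
The total first reaches 62 DD on day 5.

day 5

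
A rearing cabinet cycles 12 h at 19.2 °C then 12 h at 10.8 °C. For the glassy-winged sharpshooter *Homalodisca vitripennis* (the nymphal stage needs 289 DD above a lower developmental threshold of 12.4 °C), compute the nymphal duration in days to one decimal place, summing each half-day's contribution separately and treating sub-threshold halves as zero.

Day half: max(0, 19.2 − 12.4) × 0.5 = 6.8 × 0.5 = 3.40 DD.
Night half: max(0, 10.8 − 12.4) × 0.5 = 0.0 × 0.5 = 0.00 DD.
Per 24 h: 3.40 DD/day.
Duration = 289 / 3.40 = 85.000 ≈ 85.0 days.

85.0 days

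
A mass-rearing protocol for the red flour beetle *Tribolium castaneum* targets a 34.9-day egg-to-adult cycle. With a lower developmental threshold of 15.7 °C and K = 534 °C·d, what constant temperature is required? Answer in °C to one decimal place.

Required daily accumulation = 534 / 34.9 = 15.301 DD/day.
T = T_base + 15.301 = 15.7 + 15.301 = 31.001 ≈ 31.0 °C.

31.0 °C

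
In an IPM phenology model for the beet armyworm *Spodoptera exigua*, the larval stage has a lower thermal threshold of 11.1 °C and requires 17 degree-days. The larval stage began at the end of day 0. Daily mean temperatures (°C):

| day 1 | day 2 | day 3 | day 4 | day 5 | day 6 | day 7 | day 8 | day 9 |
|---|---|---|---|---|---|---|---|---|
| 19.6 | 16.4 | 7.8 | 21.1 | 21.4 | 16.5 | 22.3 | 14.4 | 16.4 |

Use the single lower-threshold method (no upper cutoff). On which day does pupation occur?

Daily DD above 11.1 °C: 8.5, 5.3, 0.0, 10.0, 10.3, 5.4, 11.2, 3.3, 5.3.
Cumulative: 8.5, 13.8, 13.8, 23.8, 34.1, 39.5, 50.7, 54.0, 59.3.
The total first reaches 17 DD on day 4.

day 4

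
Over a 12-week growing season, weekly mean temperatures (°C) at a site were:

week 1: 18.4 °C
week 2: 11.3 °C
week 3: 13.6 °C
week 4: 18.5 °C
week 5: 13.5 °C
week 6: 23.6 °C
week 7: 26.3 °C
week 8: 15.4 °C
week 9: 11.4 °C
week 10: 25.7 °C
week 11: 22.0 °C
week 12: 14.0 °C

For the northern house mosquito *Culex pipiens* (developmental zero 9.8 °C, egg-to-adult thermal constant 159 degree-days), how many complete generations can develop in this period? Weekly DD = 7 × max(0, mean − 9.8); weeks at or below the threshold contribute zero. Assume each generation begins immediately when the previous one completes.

Weekly DD (7 × max(0, T̄ − 9.8)): 60.2, 10.5, 26.6, 60.9, 25.9, 96.6, 115.5, 39.2, 11.2, 111.3, 85.4, 29.4.
Season total = 672.7 DD.
Complete generations = ⌊672.7 / 159⌋ = 4.

4 generations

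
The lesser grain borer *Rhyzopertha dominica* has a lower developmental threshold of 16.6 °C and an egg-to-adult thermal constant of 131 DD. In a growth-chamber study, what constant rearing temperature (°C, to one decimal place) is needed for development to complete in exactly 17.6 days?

24.0 °C

Required daily accumulation = 131 / 17.6 = 7.443 DD/day.
T = T_base + 7.443 = 16.6 + 7.443 = 24.043 ≈ 24.0 °C.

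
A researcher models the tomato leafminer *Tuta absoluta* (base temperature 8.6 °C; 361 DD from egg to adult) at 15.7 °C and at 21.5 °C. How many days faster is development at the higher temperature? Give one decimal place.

22.9 days

At 15.7 °C: 361 / (15.7 − 8.6) = 361 / 7.1 = 50.845 d.
At 21.5 °C: 361 / (21.5 − 8.6) = 361 / 12.9 = 27.984 d.
Difference = |50.845 − 27.984| = 22.861 ≈ 22.9 days.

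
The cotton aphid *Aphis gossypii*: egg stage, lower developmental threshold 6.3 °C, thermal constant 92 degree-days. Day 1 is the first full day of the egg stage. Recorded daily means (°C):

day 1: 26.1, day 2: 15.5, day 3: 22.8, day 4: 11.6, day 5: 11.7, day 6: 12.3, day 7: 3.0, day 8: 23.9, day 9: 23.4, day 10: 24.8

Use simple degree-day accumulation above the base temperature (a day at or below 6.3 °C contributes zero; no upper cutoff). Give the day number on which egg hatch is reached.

day 9

Daily DD above 6.3 °C: 19.8, 9.2, 16.5, 5.3, 5.4, 6.0, 0.0, 17.6, 17.1, 18.5.
Cumulative: 19.8, 29.0, 45.5, 50.8, 56.2, 62.2, 62.2, 79.8, 96.9, 115.4.
The total first reaches 92 DD on day 9.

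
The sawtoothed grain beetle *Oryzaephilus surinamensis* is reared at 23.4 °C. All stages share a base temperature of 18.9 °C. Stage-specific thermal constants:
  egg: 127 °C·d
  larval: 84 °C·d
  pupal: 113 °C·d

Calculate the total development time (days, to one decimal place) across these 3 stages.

Daily accumulation at 23.4 °C = 23.4 − 18.9 = 4.5 DD/day.
Total K = 127 + 84 + 113 = 324 DD.
Total duration = 324 / 4.5 = 72.000 ≈ 72.0 days.

72.0 days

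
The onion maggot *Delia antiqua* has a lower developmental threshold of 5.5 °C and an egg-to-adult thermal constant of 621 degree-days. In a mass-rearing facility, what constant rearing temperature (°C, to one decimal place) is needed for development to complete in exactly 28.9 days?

Required daily accumulation = 621 / 28.9 = 21.488 DD/day.
T = T_base + 21.488 = 5.5 + 21.488 = 26.988 ≈ 27.0 °C.

27.0 °C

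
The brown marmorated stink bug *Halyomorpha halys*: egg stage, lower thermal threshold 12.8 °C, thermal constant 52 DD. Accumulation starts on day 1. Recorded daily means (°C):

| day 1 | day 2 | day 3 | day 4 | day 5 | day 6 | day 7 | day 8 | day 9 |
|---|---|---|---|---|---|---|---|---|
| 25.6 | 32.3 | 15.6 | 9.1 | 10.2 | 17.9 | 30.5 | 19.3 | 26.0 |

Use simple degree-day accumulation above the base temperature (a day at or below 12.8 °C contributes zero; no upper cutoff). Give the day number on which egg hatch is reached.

day 7

Daily DD above 12.8 °C: 12.8, 19.5, 2.8, 0.0, 0.0, 5.1, 17.7, 6.5, 13.2.
Cumulative: 12.8, 32.3, 35.1, 35.1, 35.1, 40.2, 57.9, 64.4, 77.6.
The total first reaches 52 DD on day 7.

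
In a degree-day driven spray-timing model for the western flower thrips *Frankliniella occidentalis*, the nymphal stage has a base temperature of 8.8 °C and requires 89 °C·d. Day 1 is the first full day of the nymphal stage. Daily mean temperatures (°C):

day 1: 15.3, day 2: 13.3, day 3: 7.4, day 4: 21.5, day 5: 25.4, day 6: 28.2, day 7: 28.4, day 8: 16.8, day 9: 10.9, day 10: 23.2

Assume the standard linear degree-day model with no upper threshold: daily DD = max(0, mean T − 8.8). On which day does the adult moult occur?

Daily DD above 8.8 °C: 6.5, 4.5, 0.0, 12.7, 16.6, 19.4, 19.6, 8.0, 2.1, 14.4.
Cumulative: 6.5, 11.0, 11.0, 23.7, 40.3, 59.7, 79.3, 87.3, 89.4, 103.8.
The total first reaches 89 DD on day 9.

day 9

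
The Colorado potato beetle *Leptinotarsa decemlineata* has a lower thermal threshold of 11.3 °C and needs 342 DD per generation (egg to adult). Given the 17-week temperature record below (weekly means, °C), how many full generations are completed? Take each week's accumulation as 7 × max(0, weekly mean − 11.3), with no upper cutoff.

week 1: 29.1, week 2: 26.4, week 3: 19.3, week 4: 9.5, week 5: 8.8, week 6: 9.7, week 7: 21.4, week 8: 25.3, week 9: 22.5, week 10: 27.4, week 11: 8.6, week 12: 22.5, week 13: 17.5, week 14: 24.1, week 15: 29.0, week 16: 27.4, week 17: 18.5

3 generations

Weekly DD (7 × max(0, T̄ − 11.3)): 124.6, 105.7, 56.0, 0.0, 0.0, 0.0, 70.7, 98.0, 78.4, 112.7, 0.0, 78.4, 43.4, 89.6, 123.9, 112.7, 50.4.
Season total = 1144.5 DD.
Complete generations = ⌊1144.5 / 342⌋ = 3.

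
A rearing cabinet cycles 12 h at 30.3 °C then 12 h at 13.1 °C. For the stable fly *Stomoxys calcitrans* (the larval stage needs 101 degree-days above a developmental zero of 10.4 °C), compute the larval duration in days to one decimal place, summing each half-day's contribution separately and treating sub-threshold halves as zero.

Day half: max(0, 30.3 − 10.4) × 0.5 = 19.9 × 0.5 = 9.95 DD.
Night half: max(0, 13.1 − 10.4) × 0.5 = 2.7 × 0.5 = 1.35 DD.
Per 24 h: 11.30 DD/day.
Duration = 101 / 11.30 = 8.938 ≈ 8.9 days.

8.9 days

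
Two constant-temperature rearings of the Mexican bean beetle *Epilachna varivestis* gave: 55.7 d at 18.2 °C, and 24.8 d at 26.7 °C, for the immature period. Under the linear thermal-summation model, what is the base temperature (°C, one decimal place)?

Linear rate model ⇒ the product D·(T − T_b) is constant across temperatures.
55.7·(18.2 − T_b) = 24.8·(26.7 − T_b)
T_b = (55.7·18.2 − 24.8·26.7) / (55.7 − 24.8) = 351.58 / 30.9 = 11.378 °C ≈ 11.4 °C.

11.4 °C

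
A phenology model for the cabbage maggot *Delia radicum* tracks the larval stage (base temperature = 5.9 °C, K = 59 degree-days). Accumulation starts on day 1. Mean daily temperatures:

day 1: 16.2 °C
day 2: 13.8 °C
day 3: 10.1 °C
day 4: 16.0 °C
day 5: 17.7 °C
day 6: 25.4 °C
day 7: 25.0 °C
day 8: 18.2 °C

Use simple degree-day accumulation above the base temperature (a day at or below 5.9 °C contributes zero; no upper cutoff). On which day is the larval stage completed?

Daily DD above 5.9 °C: 10.3, 7.9, 4.2, 10.1, 11.8, 19.5, 19.1, 12.3.
Cumulative: 10.3, 18.2, 22.4, 32.5, 44.3, 63.8, 82.9, 95.2.
The total first reaches 59 DD on day 6.

day 6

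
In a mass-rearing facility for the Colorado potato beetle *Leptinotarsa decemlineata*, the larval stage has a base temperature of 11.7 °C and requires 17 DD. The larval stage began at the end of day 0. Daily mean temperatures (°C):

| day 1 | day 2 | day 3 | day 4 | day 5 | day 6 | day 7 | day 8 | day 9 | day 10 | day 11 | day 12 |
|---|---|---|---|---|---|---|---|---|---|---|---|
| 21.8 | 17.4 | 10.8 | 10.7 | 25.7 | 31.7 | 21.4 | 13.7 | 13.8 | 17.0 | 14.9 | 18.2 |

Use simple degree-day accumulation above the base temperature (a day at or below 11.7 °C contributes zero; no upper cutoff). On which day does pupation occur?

Daily DD above 11.7 °C: 10.1, 5.7, 0.0, 0.0, 14.0, 20.0, 9.7, 2.0, 2.1, 5.3, 3.2, 6.5.
Cumulative: 10.1, 15.8, 15.8, 15.8, 29.8, 49.8, 59.5, 61.5, 63.6, 68.9, 72.1, 78.6.
The total first reaches 17 DD on day 5.

day 5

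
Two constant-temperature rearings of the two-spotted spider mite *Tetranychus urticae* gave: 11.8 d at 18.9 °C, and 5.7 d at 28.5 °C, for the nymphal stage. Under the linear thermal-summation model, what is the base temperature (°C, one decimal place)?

Equal thermal constants: D₁(T₁ − T_b) = D₂(T₂ − T_b).
11.8·(18.9 − T_b) = 5.7·(28.5 − T_b)
T_b = (11.8·18.9 − 5.7·28.5) / (11.8 − 5.7) = 60.57 / 6.1 = 9.930 °C ≈ 9.9 °C.

9.9 °C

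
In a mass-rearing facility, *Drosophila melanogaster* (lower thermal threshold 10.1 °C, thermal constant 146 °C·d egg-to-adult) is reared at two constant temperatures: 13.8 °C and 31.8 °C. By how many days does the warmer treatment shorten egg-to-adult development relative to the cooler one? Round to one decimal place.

32.7 days

At 13.8 °C: 146 / (13.8 − 10.1) = 146 / 3.7 = 39.459 d.
At 31.8 °C: 146 / (31.8 − 10.1) = 146 / 21.7 = 6.728 d.
Difference = |39.459 − 6.728| = 32.731 ≈ 32.7 days.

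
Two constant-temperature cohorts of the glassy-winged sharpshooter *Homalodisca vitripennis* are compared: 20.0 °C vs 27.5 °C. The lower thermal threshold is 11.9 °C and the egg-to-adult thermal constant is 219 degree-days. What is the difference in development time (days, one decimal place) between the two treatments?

At 20.0 °C: 219 / (20.0 − 11.9) = 219 / 8.1 = 27.037 d.
At 27.5 °C: 219 / (27.5 − 11.9) = 219 / 15.6 = 14.038 d.
Difference = |27.037 − 14.038| = 12.999 ≈ 13.0 days.

13.0 days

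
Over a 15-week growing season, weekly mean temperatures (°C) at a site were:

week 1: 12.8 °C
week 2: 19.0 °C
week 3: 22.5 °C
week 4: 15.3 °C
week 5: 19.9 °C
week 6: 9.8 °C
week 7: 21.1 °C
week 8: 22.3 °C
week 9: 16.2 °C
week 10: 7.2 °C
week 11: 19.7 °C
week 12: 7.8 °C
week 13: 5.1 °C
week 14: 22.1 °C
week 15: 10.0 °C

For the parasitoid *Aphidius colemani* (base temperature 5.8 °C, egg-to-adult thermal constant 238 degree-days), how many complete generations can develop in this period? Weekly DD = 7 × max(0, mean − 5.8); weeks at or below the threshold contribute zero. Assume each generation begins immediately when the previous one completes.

4 generations

Weekly DD (7 × max(0, T̄ − 5.8)): 49.0, 92.4, 116.9, 66.5, 98.7, 28.0, 107.1, 115.5, 72.8, 9.8, 97.3, 14.0, 0.0, 114.1, 29.4.
Season total = 1011.5 DD.
Complete generations = ⌊1011.5 / 238⌋ = 4.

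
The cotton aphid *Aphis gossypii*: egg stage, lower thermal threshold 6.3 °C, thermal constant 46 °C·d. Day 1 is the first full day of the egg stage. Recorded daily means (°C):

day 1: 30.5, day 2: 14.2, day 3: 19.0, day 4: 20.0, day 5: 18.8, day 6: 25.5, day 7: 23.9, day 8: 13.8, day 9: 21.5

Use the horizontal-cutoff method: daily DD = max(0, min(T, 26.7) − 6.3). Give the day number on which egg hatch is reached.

day 4

Daily DD above 6.3 °C (capped at 20.4): 20.4, 7.9, 12.7, 13.7, 12.5, 19.2, 17.6, 7.5, 15.2.
Cumulative: 20.4, 28.3, 41.0, 54.7, 67.2, 86.4, 104.0, 111.5, 126.7.
The total first reaches 46 DD on day 4.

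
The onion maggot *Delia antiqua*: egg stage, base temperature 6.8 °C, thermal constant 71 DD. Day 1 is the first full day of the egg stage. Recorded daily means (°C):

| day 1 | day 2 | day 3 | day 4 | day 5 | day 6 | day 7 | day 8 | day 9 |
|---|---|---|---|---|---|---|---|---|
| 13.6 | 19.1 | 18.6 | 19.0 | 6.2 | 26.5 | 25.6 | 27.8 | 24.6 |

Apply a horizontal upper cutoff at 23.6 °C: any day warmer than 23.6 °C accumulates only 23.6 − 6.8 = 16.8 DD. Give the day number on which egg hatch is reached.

day 7

Daily DD above 6.8 °C (capped at 16.8): 6.8, 12.3, 11.8, 12.2, 0.0, 16.8, 16.8, 16.8, 16.8.
Cumulative: 6.8, 19.1, 30.9, 43.1, 43.1, 59.9, 76.7, 93.5, 110.3.
The total first reaches 71 DD on day 7.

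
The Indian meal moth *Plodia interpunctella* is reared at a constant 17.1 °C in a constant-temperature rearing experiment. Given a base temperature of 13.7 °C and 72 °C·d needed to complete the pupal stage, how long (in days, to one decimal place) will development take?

21.2 days

Daily accumulation = 17.1 − 13.7 = 3.4 DD/day.
Duration = 72 / 3.4 = 21.176 ≈ 21.2 days.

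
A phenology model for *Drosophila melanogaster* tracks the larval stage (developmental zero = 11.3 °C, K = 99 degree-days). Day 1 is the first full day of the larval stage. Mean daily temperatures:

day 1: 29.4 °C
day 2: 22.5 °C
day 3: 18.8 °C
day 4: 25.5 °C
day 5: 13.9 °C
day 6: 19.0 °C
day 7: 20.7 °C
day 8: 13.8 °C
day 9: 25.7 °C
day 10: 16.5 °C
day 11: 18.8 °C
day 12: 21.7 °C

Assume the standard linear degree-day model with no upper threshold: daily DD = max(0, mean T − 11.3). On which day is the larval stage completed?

Daily DD above 11.3 °C: 18.1, 11.2, 7.5, 14.2, 2.6, 7.7, 9.4, 2.5, 14.4, 5.2, 7.5, 10.4.
Cumulative: 18.1, 29.3, 36.8, 51.0, 53.6, 61.3, 70.7, 73.2, 87.6, 92.8, 100.3, 110.7.
The total first reaches 99 DD on day 11.

day 11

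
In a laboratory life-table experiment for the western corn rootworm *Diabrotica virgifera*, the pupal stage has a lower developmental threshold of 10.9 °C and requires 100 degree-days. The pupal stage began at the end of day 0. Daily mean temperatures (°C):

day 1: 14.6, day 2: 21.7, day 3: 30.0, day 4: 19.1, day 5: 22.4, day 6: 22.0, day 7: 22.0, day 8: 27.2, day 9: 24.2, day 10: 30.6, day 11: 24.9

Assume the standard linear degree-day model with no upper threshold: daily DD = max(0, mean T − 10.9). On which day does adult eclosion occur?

Daily DD above 10.9 °C: 3.7, 10.8, 19.1, 8.2, 11.5, 11.1, 11.1, 16.3, 13.3, 19.7, 14.0.
Cumulative: 3.7, 14.5, 33.6, 41.8, 53.3, 64.4, 75.5, 91.8, 105.1, 124.8, 138.8.
The total first reaches 100 DD on day 9.

day 9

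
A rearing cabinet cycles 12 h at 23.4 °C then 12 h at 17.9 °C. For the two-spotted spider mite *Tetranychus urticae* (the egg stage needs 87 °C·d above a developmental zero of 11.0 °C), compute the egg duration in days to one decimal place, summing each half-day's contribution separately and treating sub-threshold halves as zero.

Day half: max(0, 23.4 − 11.0) × 0.5 = 12.4 × 0.5 = 6.20 DD.
Night half: max(0, 17.9 − 11.0) × 0.5 = 6.9 × 0.5 = 3.45 DD.
Per 24 h: 9.65 DD/day.
Duration = 87 / 9.65 = 9.016 ≈ 9.0 days.

9.0 days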